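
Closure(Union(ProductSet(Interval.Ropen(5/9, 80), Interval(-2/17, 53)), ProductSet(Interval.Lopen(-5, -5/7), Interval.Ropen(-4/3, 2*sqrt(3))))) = Union(ProductSet({-5, -5/7}, Interval(-4/3, 2*sqrt(3))), ProductSet(Interval(-5, -5/7), {-4/3, 2*sqrt(3)}), ProductSet(Interval.Lopen(-5, -5/7), Interval.Ropen(-4/3, 2*sqrt(3))), ProductSet(Interval(5/9, 80), Interval(-2/17, 53)))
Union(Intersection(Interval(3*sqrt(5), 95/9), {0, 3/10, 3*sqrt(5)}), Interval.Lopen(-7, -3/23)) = Union({3*sqrt(5)}, Interval.Lopen(-7, -3/23))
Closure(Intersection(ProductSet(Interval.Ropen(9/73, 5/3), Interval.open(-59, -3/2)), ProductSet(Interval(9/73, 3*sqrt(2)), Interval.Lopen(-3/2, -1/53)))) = EmptySet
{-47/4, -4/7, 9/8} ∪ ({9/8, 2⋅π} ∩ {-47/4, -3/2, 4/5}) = {-47/4, -4/7, 9/8}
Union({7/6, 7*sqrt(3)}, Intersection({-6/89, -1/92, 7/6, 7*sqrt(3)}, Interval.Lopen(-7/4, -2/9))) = {7/6, 7*sqrt(3)}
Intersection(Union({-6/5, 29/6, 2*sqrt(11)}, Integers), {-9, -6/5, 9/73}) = {-9, -6/5}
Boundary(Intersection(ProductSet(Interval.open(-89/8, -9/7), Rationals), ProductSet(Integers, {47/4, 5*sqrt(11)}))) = ProductSet(Range(-11, -1, 1), {47/4})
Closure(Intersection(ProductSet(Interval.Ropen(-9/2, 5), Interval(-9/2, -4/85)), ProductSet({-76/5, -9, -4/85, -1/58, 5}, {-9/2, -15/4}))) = ProductSet({-4/85, -1/58}, {-9/2, -15/4})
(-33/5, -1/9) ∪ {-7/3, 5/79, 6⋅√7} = (-33/5, -1/9) ∪ {5/79, 6⋅√7}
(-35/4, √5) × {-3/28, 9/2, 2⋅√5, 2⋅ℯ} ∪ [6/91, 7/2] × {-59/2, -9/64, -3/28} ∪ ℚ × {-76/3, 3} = (ℚ × {-76/3, 3}) ∪ ([6/91, 7/2] × {-59/2, -9/64, -3/28}) ∪ ((-35/4, √5) × {-3/28, 9/2, 2⋅√5, 2⋅ℯ})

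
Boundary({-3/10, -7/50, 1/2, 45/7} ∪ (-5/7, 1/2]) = {-5/7, 1/2, 45/7}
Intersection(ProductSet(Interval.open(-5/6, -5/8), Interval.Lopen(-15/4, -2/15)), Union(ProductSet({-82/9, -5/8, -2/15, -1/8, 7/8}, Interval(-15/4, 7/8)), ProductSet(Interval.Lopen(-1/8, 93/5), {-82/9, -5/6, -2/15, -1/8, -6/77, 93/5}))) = EmptySet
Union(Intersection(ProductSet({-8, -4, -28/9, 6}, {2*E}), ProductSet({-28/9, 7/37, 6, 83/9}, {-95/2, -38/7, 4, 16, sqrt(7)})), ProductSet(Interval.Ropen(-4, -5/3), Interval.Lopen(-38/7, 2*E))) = ProductSet(Interval.Ropen(-4, -5/3), Interval.Lopen(-38/7, 2*E))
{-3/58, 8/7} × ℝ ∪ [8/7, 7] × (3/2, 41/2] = ({-3/58, 8/7} × ℝ) ∪ ([8/7, 7] × (3/2, 41/2])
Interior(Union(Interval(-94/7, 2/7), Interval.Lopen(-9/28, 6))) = Interval.open(-94/7, 6)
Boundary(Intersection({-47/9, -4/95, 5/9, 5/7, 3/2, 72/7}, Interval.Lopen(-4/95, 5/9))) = {5/9}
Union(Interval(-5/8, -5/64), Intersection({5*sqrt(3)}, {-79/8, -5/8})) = Interval(-5/8, -5/64)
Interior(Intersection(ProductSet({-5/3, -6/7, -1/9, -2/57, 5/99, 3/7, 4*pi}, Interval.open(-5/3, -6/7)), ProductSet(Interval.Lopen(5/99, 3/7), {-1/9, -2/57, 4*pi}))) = EmptySet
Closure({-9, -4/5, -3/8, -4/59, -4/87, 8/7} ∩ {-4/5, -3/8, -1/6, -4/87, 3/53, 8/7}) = {-4/5, -3/8, -4/87, 8/7}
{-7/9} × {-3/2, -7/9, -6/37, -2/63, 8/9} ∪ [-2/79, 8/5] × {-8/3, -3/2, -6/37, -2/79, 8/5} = ({-7/9} × {-3/2, -7/9, -6/37, -2/63, 8/9}) ∪ ([-2/79, 8/5] × {-8/3, -3/2, -6/37, -2/79, 8/5})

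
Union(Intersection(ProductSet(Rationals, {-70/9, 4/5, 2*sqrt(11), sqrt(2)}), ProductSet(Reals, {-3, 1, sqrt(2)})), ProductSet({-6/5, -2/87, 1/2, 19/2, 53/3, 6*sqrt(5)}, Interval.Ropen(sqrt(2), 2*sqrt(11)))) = Union(ProductSet({-6/5, -2/87, 1/2, 19/2, 53/3, 6*sqrt(5)}, Interval.Ropen(sqrt(2), 2*sqrt(11))), ProductSet(Rationals, {sqrt(2)}))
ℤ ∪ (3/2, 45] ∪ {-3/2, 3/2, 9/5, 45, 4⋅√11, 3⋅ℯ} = ℤ ∪ {-3/2} ∪ [3/2, 45]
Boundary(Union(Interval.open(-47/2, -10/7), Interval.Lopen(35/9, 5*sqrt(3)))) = {-47/2, -10/7, 35/9, 5*sqrt(3)}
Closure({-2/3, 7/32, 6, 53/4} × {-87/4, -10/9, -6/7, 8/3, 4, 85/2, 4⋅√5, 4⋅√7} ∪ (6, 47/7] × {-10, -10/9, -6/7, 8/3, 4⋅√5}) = ([6, 47/7] × {-10, -10/9, -6/7, 8/3, 4⋅√5}) ∪ ({-2/3, 7/32, 6, 53/4} × {-87/4, -10/9, -6/7, 8/3, 4, 85/2, 4⋅√5, 4⋅√7})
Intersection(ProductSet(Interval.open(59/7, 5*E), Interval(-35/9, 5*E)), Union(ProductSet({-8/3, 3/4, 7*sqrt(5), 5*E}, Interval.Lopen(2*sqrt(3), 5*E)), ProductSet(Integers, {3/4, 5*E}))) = ProductSet(Range(9, 14, 1), {3/4, 5*E})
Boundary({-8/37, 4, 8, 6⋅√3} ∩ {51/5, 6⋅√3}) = {6⋅√3}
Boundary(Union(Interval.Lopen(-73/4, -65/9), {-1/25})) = {-73/4, -65/9, -1/25}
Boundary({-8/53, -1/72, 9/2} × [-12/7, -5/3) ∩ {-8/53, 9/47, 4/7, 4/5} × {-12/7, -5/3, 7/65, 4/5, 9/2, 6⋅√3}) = {-8/53} × {-12/7}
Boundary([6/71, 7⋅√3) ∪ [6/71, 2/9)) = {6/71, 7⋅√3}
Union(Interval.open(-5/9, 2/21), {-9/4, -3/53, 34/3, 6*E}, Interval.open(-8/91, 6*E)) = Union({-9/4}, Interval.Lopen(-5/9, 6*E))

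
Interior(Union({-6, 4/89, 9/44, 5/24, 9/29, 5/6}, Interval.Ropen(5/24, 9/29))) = Interval.open(5/24, 9/29)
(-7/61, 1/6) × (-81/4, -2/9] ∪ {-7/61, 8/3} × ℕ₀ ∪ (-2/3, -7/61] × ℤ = ({-7/61, 8/3} × ℕ₀) ∪ ((-2/3, -7/61] × ℤ) ∪ ((-7/61, 1/6) × (-81/4, -2/9])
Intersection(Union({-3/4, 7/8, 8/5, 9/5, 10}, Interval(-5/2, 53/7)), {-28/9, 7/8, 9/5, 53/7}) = {7/8, 9/5, 53/7}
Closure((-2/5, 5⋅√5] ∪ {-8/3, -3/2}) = {-8/3, -3/2} ∪ [-2/5, 5⋅√5]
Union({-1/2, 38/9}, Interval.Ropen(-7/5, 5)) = Interval.Ropen(-7/5, 5)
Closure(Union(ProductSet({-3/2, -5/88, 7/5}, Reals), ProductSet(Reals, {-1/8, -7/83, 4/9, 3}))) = Union(ProductSet({-3/2, -5/88, 7/5}, Reals), ProductSet(Reals, {-1/8, -7/83, 4/9, 3}))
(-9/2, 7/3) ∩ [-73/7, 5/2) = (-9/2, 7/3)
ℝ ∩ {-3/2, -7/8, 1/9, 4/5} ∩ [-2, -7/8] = {-3/2, -7/8}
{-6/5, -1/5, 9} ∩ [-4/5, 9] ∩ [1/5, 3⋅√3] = ∅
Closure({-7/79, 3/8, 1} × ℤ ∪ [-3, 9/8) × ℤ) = [-3, 9/8] × ℤ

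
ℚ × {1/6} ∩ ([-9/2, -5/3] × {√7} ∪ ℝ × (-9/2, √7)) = ℚ × {1/6}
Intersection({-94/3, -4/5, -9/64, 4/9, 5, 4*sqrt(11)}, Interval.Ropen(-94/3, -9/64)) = {-94/3, -4/5}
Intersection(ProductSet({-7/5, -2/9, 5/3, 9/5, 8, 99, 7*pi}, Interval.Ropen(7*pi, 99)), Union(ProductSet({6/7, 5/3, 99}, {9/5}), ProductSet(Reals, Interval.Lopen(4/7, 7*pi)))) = ProductSet({-7/5, -2/9, 5/3, 9/5, 8, 99, 7*pi}, {7*pi})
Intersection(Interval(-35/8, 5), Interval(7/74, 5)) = Interval(7/74, 5)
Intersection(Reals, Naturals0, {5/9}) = EmptySet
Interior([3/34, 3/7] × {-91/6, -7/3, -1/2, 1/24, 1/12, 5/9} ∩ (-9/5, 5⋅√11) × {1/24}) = ∅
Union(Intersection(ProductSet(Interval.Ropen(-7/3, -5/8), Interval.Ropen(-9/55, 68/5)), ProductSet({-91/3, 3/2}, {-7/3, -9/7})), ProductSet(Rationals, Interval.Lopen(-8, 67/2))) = ProductSet(Rationals, Interval.Lopen(-8, 67/2))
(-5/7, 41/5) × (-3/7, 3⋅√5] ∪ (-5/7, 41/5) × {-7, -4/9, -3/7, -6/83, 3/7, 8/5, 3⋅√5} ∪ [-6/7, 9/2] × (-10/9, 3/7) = ([-6/7, 9/2] × (-10/9, 3/7)) ∪ ((-5/7, 41/5) × ({-7, -4/9} ∪ [-3/7, 3⋅√5]))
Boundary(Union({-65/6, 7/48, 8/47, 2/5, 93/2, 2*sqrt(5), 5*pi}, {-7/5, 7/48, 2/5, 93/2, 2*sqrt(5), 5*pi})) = {-65/6, -7/5, 7/48, 8/47, 2/5, 93/2, 2*sqrt(5), 5*pi}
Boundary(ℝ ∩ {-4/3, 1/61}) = {-4/3, 1/61}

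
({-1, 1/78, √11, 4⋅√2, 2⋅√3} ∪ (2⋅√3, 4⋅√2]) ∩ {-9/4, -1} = {-1}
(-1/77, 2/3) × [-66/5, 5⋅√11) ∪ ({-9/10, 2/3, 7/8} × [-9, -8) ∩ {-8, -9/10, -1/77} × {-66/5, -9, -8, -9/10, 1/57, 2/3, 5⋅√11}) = ({-9/10} × {-9}) ∪ ((-1/77, 2/3) × [-66/5, 5⋅√11))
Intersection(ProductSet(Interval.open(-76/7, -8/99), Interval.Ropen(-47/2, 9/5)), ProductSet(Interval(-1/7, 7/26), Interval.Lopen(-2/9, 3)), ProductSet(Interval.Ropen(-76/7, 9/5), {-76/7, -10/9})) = EmptySet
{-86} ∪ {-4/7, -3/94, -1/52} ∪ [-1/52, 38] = {-86, -4/7, -3/94} ∪ [-1/52, 38]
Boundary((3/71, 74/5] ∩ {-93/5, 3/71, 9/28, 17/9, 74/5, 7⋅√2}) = {9/28, 17/9, 74/5, 7⋅√2}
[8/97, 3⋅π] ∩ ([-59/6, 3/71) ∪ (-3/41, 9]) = [8/97, 9]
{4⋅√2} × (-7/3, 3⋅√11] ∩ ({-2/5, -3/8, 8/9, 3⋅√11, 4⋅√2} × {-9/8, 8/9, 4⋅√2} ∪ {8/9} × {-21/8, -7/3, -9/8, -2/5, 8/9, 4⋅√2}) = {4⋅√2} × {-9/8, 8/9, 4⋅√2}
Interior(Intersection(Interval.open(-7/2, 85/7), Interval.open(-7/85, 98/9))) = Interval.open(-7/85, 98/9)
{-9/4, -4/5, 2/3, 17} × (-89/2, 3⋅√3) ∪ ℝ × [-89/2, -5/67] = (ℝ × [-89/2, -5/67]) ∪ ({-9/4, -4/5, 2/3, 17} × (-89/2, 3⋅√3))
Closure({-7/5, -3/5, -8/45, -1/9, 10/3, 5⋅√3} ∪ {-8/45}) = {-7/5, -3/5, -8/45, -1/9, 10/3, 5⋅√3}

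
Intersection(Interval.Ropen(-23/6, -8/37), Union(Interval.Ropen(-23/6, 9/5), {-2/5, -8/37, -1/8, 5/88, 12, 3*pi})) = Interval.Ropen(-23/6, -8/37)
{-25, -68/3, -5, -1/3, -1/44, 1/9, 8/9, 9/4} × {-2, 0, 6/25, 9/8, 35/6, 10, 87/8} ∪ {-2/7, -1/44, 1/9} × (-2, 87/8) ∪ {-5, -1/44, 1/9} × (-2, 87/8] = ({-5, -1/44, 1/9} × (-2, 87/8]) ∪ ({-2/7, -1/44, 1/9} × (-2, 87/8)) ∪ ({-25, -68/3, -5, -1/3, -1/44, 1/9, 8/9, 9/4} × {-2, 0, 6/25, 9/8, 35/6, 10, 87/8})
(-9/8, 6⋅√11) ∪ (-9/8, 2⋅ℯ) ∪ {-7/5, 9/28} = {-7/5} ∪ (-9/8, 6⋅√11)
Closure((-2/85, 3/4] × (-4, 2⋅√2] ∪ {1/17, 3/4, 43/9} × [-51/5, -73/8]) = ({1/17, 3/4, 43/9} × [-51/5, -73/8]) ∪ ({-2/85, 3/4} × [-4, 2⋅√2]) ∪ ([-2/85, 3/4] × {-4, 2⋅√2}) ∪ ((-2/85, 3/4] × (-4, 2⋅√2])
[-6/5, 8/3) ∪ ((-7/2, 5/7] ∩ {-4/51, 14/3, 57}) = [-6/5, 8/3)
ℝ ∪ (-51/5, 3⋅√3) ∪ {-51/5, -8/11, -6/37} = (-∞, ∞)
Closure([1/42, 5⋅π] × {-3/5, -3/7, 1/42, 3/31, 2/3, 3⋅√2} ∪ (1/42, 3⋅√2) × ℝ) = ([1/42, 3⋅√2] × ℝ) ∪ ([1/42, 5⋅π] × {-3/5, -3/7, 1/42, 3/31, 2/3, 3⋅√2})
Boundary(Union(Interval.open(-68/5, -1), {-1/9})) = {-68/5, -1, -1/9}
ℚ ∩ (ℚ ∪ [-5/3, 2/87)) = ℚ ∪ (ℚ ∩ [-5/3, 2/87])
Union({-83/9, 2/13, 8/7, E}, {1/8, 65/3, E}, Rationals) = Union({E}, Rationals)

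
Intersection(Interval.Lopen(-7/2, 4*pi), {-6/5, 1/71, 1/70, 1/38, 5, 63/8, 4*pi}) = {-6/5, 1/71, 1/70, 1/38, 5, 63/8, 4*pi}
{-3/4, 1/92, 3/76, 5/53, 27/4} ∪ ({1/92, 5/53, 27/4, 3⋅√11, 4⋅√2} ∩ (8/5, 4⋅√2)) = {-3/4, 1/92, 3/76, 5/53, 27/4}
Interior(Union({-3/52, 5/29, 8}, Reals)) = Reals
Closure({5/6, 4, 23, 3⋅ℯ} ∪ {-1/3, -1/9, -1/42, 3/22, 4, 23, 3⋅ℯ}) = {-1/3, -1/9, -1/42, 3/22, 5/6, 4, 23, 3⋅ℯ}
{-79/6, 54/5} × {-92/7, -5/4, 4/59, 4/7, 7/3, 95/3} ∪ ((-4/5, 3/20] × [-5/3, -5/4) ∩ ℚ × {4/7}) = {-79/6, 54/5} × {-92/7, -5/4, 4/59, 4/7, 7/3, 95/3}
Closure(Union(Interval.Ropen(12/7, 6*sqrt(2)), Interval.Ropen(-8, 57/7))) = Interval(-8, 6*sqrt(2))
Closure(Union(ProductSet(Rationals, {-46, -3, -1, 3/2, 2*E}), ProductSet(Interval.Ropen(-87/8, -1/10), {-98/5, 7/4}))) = Union(ProductSet(Interval(-87/8, -1/10), {-98/5, 7/4}), ProductSet(Reals, {-46, -3, -1, 3/2, 2*E}))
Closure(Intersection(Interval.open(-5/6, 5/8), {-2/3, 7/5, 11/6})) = {-2/3}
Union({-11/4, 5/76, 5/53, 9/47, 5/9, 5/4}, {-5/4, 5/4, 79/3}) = {-11/4, -5/4, 5/76, 5/53, 9/47, 5/9, 5/4, 79/3}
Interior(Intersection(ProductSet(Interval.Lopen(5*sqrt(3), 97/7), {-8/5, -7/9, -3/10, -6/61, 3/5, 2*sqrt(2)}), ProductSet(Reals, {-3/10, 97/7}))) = EmptySet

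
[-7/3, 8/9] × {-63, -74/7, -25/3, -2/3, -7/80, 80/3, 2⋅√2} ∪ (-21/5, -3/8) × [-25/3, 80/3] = ((-21/5, -3/8) × [-25/3, 80/3]) ∪ ([-7/3, 8/9] × {-63, -74/7, -25/3, -2/3, -7/80, 80/3, 2⋅√2})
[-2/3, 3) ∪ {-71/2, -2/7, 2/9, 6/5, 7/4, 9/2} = {-71/2, 9/2} ∪ [-2/3, 3)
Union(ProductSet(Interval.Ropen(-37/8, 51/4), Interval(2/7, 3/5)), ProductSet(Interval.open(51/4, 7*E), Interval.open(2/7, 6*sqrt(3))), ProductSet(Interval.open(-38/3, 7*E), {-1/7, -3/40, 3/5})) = Union(ProductSet(Interval.open(-38/3, 7*E), {-1/7, -3/40, 3/5}), ProductSet(Interval.Ropen(-37/8, 51/4), Interval(2/7, 3/5)), ProductSet(Interval.open(51/4, 7*E), Interval.open(2/7, 6*sqrt(3))))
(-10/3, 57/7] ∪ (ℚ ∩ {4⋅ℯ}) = (-10/3, 57/7]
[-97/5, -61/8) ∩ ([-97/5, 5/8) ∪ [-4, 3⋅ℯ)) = [-97/5, -61/8)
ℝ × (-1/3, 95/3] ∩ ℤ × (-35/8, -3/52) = ℤ × (-1/3, -3/52)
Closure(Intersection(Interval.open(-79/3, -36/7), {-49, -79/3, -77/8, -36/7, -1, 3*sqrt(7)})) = {-77/8}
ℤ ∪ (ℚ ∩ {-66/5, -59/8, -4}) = ℤ ∪ {-66/5, -59/8}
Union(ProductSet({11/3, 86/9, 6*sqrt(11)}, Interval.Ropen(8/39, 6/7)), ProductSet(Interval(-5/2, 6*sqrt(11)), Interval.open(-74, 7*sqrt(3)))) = ProductSet(Interval(-5/2, 6*sqrt(11)), Interval.open(-74, 7*sqrt(3)))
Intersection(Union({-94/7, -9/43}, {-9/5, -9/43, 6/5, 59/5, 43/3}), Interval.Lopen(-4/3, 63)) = {-9/43, 6/5, 59/5, 43/3}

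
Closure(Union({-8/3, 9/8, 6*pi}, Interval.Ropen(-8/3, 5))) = Union({6*pi}, Interval(-8/3, 5))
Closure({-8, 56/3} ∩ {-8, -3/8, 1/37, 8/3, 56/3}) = {-8, 56/3}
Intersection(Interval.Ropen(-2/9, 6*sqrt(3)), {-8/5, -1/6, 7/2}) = {-1/6, 7/2}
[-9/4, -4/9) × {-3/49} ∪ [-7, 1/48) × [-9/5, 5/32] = [-7, 1/48) × [-9/5, 5/32]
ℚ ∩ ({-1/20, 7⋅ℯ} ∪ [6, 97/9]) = {-1/20} ∪ (ℚ ∩ [6, 97/9])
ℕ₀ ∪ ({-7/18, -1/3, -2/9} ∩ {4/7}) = ℕ₀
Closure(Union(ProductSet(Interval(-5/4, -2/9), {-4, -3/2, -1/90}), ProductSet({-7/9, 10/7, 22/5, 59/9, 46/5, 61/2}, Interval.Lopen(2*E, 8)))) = Union(ProductSet({-7/9, 10/7, 22/5, 59/9, 46/5, 61/2}, Interval(2*E, 8)), ProductSet(Interval(-5/4, -2/9), {-4, -3/2, -1/90}))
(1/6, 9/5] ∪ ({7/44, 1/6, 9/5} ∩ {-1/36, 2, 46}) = (1/6, 9/5]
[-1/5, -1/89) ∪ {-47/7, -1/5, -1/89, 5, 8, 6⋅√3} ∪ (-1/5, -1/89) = {-47/7, 5, 8, 6⋅√3} ∪ [-1/5, -1/89]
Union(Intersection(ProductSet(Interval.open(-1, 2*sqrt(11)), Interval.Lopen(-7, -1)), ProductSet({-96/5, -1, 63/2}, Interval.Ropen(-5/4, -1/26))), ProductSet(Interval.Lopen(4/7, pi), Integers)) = ProductSet(Interval.Lopen(4/7, pi), Integers)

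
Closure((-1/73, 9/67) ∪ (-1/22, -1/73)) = [-1/22, 9/67]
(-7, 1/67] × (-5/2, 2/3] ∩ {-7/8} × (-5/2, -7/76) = {-7/8} × (-5/2, -7/76)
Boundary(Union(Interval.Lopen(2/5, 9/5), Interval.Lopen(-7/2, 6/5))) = {-7/2, 9/5}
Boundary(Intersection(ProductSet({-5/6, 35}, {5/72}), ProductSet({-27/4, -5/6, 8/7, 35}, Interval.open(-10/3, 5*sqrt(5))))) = ProductSet({-5/6, 35}, {5/72})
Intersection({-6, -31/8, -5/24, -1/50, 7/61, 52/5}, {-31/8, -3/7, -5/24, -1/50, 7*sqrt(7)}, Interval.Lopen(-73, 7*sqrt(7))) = {-31/8, -5/24, -1/50}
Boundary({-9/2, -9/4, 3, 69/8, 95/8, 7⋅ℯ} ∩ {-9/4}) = {-9/4}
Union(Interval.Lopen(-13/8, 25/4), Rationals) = Union(Interval(-13/8, 25/4), Rationals)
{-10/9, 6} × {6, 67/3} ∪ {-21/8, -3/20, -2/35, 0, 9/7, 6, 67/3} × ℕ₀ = ({-10/9, 6} × {6, 67/3}) ∪ ({-21/8, -3/20, -2/35, 0, 9/7, 6, 67/3} × ℕ₀)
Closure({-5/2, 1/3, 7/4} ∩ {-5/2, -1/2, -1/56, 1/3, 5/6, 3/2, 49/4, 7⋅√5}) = {-5/2, 1/3}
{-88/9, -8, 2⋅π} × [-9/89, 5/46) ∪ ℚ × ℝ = (ℚ × ℝ) ∪ ({-88/9, -8, 2⋅π} × [-9/89, 5/46))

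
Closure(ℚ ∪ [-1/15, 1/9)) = ℚ ∪ (-∞, ∞)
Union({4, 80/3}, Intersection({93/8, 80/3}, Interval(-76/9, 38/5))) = {4, 80/3}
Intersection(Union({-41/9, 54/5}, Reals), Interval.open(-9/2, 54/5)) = Interval.open(-9/2, 54/5)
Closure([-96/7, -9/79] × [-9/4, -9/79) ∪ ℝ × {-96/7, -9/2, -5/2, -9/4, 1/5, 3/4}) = (ℝ × {-96/7, -9/2, -5/2, -9/4, 1/5, 3/4}) ∪ ([-96/7, -9/79] × [-9/4, -9/79])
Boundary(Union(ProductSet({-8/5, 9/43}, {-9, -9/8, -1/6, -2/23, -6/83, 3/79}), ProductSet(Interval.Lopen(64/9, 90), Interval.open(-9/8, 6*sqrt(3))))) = Union(ProductSet({-8/5, 9/43}, {-9, -9/8, -1/6, -2/23, -6/83, 3/79}), ProductSet({64/9, 90}, Interval(-9/8, 6*sqrt(3))), ProductSet(Interval(64/9, 90), {-9/8, 6*sqrt(3)}))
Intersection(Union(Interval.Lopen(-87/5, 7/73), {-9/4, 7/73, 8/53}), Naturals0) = Range(0, 1, 1)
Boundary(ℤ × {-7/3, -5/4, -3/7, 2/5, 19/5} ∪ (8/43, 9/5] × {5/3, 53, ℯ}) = (ℤ × {-7/3, -5/4, -3/7, 2/5, 19/5}) ∪ ([8/43, 9/5] × {5/3, 53, ℯ})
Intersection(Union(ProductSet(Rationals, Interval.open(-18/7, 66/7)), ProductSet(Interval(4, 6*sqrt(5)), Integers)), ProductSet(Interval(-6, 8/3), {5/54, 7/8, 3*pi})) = ProductSet(Intersection(Interval(-6, 8/3), Rationals), {5/54, 7/8, 3*pi})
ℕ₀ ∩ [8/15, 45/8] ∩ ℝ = {1, 2, …, 5}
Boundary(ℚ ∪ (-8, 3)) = (-∞, -8] ∪ [3, ∞)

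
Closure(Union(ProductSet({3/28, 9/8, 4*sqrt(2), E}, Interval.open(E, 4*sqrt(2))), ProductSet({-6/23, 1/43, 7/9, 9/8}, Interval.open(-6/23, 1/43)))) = Union(ProductSet({-6/23, 1/43, 7/9, 9/8}, Interval(-6/23, 1/43)), ProductSet({3/28, 9/8, 4*sqrt(2), E}, Interval(E, 4*sqrt(2))))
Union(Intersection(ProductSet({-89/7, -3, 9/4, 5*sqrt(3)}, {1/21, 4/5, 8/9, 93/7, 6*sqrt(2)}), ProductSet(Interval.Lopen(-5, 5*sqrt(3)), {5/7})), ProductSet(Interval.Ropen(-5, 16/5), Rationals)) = ProductSet(Interval.Ropen(-5, 16/5), Rationals)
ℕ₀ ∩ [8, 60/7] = {8}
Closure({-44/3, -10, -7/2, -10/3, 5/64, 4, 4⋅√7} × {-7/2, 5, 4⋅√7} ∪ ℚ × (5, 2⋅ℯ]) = (ℝ × [5, 2⋅ℯ]) ∪ ({-44/3, -10, -7/2, -10/3, 5/64, 4, 4⋅√7} × {-7/2, 5, 4⋅√7})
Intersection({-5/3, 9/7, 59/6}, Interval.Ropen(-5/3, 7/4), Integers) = EmptySet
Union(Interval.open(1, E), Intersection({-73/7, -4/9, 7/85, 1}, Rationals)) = Union({-73/7, -4/9, 7/85}, Interval.Ropen(1, E))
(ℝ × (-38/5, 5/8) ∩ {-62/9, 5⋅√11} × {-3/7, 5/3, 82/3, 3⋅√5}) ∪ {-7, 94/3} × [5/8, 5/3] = ({-7, 94/3} × [5/8, 5/3]) ∪ ({-62/9, 5⋅√11} × {-3/7})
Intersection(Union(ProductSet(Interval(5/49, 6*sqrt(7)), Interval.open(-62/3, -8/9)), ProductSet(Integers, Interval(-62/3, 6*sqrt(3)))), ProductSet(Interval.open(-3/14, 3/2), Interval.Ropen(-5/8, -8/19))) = ProductSet(Range(0, 2, 1), Interval.Ropen(-5/8, -8/19))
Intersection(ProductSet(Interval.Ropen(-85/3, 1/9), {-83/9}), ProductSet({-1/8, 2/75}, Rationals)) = ProductSet({-1/8, 2/75}, {-83/9})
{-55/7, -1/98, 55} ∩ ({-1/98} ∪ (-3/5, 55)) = {-1/98}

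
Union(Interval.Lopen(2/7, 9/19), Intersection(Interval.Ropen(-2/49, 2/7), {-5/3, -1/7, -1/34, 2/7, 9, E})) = Union({-1/34}, Interval.Lopen(2/7, 9/19))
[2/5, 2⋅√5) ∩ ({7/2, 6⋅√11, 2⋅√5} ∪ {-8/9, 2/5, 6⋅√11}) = {2/5, 7/2}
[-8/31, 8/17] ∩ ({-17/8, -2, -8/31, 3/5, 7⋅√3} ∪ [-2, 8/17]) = [-8/31, 8/17]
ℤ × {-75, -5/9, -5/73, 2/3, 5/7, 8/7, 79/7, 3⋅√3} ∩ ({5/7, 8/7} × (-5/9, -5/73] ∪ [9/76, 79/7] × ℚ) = {1, 2, …, 11} × {-75, -5/9, -5/73, 2/3, 5/7, 8/7, 79/7}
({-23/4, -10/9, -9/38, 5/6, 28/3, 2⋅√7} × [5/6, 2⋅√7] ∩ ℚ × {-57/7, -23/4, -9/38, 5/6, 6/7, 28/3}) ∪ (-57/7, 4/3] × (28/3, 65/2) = ({-23/4, -10/9, -9/38, 5/6, 28/3} × {5/6, 6/7}) ∪ ((-57/7, 4/3] × (28/3, 65/2))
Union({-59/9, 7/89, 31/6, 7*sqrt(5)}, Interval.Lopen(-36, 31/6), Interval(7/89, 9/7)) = Union({7*sqrt(5)}, Interval.Lopen(-36, 31/6))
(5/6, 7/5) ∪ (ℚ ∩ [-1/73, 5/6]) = [5/6, 7/5) ∪ (ℚ ∩ [-1/73, 5/6])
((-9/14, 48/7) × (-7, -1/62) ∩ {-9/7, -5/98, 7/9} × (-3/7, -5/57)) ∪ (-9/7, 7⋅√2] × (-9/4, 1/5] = (-9/7, 7⋅√2] × (-9/4, 1/5]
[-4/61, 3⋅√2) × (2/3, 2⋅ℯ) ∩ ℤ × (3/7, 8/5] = {0, 1, …, 4} × (2/3, 8/5]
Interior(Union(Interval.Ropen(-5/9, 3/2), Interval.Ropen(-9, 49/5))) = Interval.open(-9, 49/5)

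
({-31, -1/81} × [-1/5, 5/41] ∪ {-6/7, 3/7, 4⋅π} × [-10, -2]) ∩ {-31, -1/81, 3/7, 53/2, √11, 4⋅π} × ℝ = ({-31, -1/81} × [-1/5, 5/41]) ∪ ({3/7, 4⋅π} × [-10, -2])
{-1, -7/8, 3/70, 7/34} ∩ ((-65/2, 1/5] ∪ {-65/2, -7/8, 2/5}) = {-1, -7/8, 3/70}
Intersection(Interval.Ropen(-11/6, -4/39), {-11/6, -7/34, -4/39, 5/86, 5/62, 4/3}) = {-11/6, -7/34}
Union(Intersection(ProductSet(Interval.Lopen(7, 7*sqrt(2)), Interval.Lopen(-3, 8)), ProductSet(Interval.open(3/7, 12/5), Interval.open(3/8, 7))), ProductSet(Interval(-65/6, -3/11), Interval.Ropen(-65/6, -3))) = ProductSet(Interval(-65/6, -3/11), Interval.Ropen(-65/6, -3))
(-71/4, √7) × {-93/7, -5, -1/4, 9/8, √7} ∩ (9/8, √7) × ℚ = (9/8, √7) × {-93/7, -5, -1/4, 9/8}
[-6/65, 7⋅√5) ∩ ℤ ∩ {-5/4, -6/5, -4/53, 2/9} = ∅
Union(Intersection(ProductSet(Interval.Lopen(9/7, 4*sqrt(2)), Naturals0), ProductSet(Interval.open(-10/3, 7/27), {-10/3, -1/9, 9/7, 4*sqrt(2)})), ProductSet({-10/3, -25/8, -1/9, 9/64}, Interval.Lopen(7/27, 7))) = ProductSet({-10/3, -25/8, -1/9, 9/64}, Interval.Lopen(7/27, 7))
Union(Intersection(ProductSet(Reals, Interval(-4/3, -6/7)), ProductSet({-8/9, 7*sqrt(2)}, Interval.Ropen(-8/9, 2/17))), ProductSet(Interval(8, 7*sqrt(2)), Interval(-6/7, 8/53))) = Union(ProductSet({-8/9, 7*sqrt(2)}, Interval(-8/9, -6/7)), ProductSet(Interval(8, 7*sqrt(2)), Interval(-6/7, 8/53)))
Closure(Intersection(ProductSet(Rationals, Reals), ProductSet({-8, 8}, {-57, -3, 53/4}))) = ProductSet({-8, 8}, {-57, -3, 53/4})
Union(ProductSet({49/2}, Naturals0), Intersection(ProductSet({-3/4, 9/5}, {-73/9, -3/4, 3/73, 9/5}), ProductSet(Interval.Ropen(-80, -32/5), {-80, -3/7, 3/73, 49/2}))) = ProductSet({49/2}, Naturals0)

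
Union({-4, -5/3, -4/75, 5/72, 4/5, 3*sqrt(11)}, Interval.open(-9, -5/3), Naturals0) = Union({-4/75, 5/72, 4/5, 3*sqrt(11)}, Interval.Lopen(-9, -5/3), Naturals0)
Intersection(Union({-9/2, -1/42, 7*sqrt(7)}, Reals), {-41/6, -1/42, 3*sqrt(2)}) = {-41/6, -1/42, 3*sqrt(2)}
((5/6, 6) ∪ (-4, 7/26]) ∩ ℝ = (-4, 7/26] ∪ (5/6, 6)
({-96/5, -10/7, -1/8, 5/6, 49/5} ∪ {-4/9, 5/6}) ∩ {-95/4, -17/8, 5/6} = {5/6}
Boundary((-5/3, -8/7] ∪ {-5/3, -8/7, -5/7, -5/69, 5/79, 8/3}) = {-5/3, -8/7, -5/7, -5/69, 5/79, 8/3}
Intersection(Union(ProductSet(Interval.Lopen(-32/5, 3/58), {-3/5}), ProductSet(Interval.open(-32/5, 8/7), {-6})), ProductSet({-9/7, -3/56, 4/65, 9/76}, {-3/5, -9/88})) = ProductSet({-9/7, -3/56}, {-3/5})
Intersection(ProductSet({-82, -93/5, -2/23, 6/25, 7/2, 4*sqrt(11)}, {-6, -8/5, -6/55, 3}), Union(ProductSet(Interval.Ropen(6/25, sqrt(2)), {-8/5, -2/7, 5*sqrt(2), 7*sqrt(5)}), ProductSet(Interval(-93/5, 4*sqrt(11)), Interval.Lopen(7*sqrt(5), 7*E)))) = ProductSet({6/25}, {-8/5})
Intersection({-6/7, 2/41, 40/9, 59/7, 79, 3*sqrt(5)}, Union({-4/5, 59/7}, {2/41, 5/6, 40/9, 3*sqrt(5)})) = {2/41, 40/9, 59/7, 3*sqrt(5)}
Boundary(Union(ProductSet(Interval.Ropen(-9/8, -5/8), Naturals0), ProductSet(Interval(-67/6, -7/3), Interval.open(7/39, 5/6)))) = Union(ProductSet({-67/6, -7/3}, Interval(7/39, 5/6)), ProductSet(Interval(-67/6, -7/3), {7/39, 5/6}), ProductSet(Interval(-9/8, -5/8), Union(Complement(Naturals0, Interval.open(7/39, 5/6)), Naturals0)))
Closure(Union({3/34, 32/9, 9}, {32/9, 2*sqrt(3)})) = {3/34, 32/9, 9, 2*sqrt(3)}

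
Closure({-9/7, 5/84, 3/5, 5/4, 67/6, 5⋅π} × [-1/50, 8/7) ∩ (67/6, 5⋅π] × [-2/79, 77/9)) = {5⋅π} × [-1/50, 8/7]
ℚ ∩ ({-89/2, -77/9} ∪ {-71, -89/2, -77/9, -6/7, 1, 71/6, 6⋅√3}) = {-71, -89/2, -77/9, -6/7, 1, 71/6}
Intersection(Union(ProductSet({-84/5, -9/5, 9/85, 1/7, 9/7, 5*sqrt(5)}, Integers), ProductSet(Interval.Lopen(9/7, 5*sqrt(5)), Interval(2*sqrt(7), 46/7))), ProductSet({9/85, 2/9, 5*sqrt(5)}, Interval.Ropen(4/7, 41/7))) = Union(ProductSet({5*sqrt(5)}, Interval.Ropen(2*sqrt(7), 41/7)), ProductSet({9/85, 5*sqrt(5)}, Range(1, 6, 1)))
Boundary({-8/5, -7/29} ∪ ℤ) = ℤ ∪ {-8/5, -7/29}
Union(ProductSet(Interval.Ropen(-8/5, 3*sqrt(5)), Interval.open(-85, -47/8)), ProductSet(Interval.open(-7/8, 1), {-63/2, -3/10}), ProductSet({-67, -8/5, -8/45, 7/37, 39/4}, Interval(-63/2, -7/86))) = Union(ProductSet({-67, -8/5, -8/45, 7/37, 39/4}, Interval(-63/2, -7/86)), ProductSet(Interval.Ropen(-8/5, 3*sqrt(5)), Interval.open(-85, -47/8)), ProductSet(Interval.open(-7/8, 1), {-63/2, -3/10}))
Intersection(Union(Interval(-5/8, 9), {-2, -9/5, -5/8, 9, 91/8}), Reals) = Union({-2, -9/5, 91/8}, Interval(-5/8, 9))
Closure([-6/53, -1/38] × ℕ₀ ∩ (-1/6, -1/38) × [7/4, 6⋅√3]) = [-6/53, -1/38] × {2, 3, …, 10}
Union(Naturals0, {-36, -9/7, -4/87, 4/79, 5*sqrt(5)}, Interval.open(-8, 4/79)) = Union({-36, 5*sqrt(5)}, Interval.Lopen(-8, 4/79), Naturals0)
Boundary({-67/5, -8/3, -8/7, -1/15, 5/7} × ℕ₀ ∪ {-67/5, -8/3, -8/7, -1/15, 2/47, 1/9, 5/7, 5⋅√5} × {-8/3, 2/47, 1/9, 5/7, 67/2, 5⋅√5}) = ({-67/5, -8/3, -8/7, -1/15, 5/7} × ℕ₀) ∪ ({-67/5, -8/3, -8/7, -1/15, 2/47, 1/9, 5/7, 5⋅√5} × {-8/3, 2/47, 1/9, 5/7, 67/2, 5⋅√5})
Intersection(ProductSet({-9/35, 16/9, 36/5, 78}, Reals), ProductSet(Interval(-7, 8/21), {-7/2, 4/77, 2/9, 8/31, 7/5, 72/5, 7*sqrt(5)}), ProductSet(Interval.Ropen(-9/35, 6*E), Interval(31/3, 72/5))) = ProductSet({-9/35}, {72/5})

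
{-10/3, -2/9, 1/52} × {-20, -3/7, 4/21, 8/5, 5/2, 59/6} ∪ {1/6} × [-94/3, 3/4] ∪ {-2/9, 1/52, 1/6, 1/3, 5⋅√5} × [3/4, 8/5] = ({1/6} × [-94/3, 3/4]) ∪ ({-10/3, -2/9, 1/52} × {-20, -3/7, 4/21, 8/5, 5/2, 59/6}) ∪ ({-2/9, 1/52, 1/6, 1/3, 5⋅√5} × [3/4, 8/5])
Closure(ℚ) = ℝ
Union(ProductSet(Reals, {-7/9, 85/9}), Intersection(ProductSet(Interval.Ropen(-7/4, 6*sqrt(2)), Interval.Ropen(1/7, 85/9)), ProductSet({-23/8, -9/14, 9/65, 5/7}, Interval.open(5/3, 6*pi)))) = Union(ProductSet({-9/14, 9/65, 5/7}, Interval.open(5/3, 85/9)), ProductSet(Reals, {-7/9, 85/9}))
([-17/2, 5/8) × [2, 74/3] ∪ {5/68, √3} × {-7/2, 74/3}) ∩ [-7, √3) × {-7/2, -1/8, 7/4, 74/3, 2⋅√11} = ({5/68} × {-7/2, 74/3}) ∪ ([-7, 5/8) × {74/3, 2⋅√11})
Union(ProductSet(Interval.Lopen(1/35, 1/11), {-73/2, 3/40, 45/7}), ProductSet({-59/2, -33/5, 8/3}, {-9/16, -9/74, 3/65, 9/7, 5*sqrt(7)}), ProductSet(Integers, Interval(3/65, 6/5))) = Union(ProductSet({-59/2, -33/5, 8/3}, {-9/16, -9/74, 3/65, 9/7, 5*sqrt(7)}), ProductSet(Integers, Interval(3/65, 6/5)), ProductSet(Interval.Lopen(1/35, 1/11), {-73/2, 3/40, 45/7}))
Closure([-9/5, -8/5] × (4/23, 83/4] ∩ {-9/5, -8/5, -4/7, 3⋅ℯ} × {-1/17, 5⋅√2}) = {-9/5, -8/5} × {5⋅√2}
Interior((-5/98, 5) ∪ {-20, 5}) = (-5/98, 5)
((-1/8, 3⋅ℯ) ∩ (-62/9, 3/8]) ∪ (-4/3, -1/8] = (-4/3, 3/8]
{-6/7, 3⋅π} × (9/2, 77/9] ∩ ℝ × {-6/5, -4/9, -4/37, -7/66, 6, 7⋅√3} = {-6/7, 3⋅π} × {6}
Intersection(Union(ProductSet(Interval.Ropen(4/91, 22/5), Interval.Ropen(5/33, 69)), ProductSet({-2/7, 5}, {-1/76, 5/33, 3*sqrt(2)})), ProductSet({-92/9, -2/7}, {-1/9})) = EmptySet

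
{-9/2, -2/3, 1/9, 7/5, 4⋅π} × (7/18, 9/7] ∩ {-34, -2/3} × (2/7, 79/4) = {-2/3} × (7/18, 9/7]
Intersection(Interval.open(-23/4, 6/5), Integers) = Range(-5, 2, 1)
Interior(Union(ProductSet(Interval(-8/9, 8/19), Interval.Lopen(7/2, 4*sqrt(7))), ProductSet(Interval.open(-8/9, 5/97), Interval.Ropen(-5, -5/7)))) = Union(ProductSet(Interval.open(-8/9, 5/97), Interval.open(-5, -5/7)), ProductSet(Interval.open(-8/9, 8/19), Interval.open(7/2, 4*sqrt(7))))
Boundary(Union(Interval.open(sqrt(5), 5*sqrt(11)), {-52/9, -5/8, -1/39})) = {-52/9, -5/8, -1/39, 5*sqrt(11), sqrt(5)}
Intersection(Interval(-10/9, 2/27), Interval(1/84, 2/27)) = Interval(1/84, 2/27)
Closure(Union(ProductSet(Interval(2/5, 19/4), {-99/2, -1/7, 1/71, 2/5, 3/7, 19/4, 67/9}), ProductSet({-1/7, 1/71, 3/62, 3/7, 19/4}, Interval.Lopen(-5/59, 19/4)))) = Union(ProductSet({-1/7, 1/71, 3/62, 3/7, 19/4}, Interval(-5/59, 19/4)), ProductSet(Interval(2/5, 19/4), {-99/2, -1/7, 1/71, 2/5, 3/7, 19/4, 67/9}))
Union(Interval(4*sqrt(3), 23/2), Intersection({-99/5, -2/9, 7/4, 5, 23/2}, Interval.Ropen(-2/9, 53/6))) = Union({-2/9, 7/4, 5}, Interval(4*sqrt(3), 23/2))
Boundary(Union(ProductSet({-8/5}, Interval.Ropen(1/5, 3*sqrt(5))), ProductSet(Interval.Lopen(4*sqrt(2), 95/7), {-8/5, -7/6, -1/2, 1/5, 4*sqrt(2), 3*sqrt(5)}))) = Union(ProductSet({-8/5}, Interval(1/5, 3*sqrt(5))), ProductSet(Interval(4*sqrt(2), 95/7), {-8/5, -7/6, -1/2, 1/5, 4*sqrt(2), 3*sqrt(5)}))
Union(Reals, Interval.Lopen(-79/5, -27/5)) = Interval(-oo, oo)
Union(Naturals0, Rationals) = Rationals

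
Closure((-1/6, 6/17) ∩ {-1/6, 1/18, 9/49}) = {1/18, 9/49}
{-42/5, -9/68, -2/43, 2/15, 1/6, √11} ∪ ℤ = ℤ ∪ {-42/5, -9/68, -2/43, 2/15, 1/6, √11}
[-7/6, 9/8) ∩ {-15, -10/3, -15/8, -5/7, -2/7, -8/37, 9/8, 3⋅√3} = {-5/7, -2/7, -8/37}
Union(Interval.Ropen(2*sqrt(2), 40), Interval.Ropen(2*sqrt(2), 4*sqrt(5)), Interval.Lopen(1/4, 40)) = Interval.Lopen(1/4, 40)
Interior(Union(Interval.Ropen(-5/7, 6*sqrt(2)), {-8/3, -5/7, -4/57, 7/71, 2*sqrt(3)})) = Interval.open(-5/7, 6*sqrt(2))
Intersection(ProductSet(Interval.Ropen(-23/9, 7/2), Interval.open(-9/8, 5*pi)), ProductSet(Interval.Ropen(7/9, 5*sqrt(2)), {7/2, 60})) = ProductSet(Interval.Ropen(7/9, 7/2), {7/2})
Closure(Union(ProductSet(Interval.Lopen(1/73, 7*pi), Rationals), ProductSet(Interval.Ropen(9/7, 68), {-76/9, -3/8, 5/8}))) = Union(ProductSet(Interval(1/73, 7*pi), Reals), ProductSet(Interval(9/7, 68), {-76/9, -3/8, 5/8}))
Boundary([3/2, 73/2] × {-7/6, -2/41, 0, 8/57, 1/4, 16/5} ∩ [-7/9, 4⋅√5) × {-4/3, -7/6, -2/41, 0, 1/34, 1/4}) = [3/2, 4⋅√5] × {-7/6, -2/41, 0, 1/4}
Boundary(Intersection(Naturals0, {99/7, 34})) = {34}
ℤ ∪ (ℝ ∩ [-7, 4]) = ℤ ∪ [-7, 4]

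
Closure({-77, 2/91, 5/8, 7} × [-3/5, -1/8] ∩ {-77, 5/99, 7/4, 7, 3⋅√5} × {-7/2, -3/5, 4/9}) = {-77, 7} × {-3/5}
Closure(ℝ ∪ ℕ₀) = ℝ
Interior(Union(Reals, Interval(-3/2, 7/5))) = Interval(-oo, oo)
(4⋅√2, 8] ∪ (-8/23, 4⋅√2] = (-8/23, 8]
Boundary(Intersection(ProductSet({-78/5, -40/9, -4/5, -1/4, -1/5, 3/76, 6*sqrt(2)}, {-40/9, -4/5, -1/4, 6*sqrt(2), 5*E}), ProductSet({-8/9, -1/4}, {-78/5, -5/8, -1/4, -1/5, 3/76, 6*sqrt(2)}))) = ProductSet({-1/4}, {-1/4, 6*sqrt(2)})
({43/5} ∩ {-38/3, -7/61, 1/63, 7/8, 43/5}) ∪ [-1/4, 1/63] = [-1/4, 1/63] ∪ {43/5}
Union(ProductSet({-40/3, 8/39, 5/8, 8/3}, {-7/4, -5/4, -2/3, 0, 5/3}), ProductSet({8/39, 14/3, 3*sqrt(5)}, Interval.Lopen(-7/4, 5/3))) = Union(ProductSet({8/39, 14/3, 3*sqrt(5)}, Interval.Lopen(-7/4, 5/3)), ProductSet({-40/3, 8/39, 5/8, 8/3}, {-7/4, -5/4, -2/3, 0, 5/3}))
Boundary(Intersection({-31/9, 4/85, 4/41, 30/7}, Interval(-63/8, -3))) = {-31/9}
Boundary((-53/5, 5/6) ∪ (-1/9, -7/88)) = {-53/5, 5/6}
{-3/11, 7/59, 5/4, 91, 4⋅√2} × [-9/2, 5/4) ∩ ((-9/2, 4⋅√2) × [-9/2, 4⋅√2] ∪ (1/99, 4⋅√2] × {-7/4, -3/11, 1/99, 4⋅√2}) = ({-3/11, 7/59, 5/4} × [-9/2, 5/4)) ∪ ({7/59, 5/4, 4⋅√2} × {-7/4, -3/11, 1/99})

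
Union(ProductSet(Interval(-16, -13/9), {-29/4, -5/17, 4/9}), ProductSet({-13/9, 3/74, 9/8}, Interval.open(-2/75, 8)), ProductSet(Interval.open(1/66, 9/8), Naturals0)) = Union(ProductSet({-13/9, 3/74, 9/8}, Interval.open(-2/75, 8)), ProductSet(Interval(-16, -13/9), {-29/4, -5/17, 4/9}), ProductSet(Interval.open(1/66, 9/8), Naturals0))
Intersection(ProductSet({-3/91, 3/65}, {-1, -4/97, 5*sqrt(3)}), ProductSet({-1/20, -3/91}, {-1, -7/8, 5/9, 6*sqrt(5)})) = ProductSet({-3/91}, {-1})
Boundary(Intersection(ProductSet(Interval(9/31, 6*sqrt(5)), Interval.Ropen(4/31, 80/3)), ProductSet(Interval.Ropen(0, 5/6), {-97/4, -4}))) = EmptySet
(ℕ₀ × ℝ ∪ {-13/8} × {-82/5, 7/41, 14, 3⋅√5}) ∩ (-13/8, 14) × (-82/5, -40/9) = {0, 1, …, 13} × (-82/5, -40/9)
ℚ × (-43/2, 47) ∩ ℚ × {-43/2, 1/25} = ℚ × {1/25}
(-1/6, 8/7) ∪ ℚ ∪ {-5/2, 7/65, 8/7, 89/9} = ℚ ∪ [-1/6, 8/7]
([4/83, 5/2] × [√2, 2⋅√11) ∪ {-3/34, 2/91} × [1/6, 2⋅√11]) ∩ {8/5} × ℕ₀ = {8/5} × {2, 3, …, 6}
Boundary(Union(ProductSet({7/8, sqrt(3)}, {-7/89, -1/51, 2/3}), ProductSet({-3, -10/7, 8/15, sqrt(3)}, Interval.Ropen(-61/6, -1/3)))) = Union(ProductSet({7/8, sqrt(3)}, {-7/89, -1/51, 2/3}), ProductSet({-3, -10/7, 8/15, sqrt(3)}, Interval(-61/6, -1/3)))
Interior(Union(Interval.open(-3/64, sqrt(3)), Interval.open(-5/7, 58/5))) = Interval.open(-5/7, 58/5)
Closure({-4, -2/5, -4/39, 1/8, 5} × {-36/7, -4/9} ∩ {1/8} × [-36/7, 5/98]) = {1/8} × {-36/7, -4/9}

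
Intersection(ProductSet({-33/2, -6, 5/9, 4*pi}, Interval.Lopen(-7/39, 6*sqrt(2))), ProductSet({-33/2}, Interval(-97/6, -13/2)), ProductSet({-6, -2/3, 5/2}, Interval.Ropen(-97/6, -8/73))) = EmptySet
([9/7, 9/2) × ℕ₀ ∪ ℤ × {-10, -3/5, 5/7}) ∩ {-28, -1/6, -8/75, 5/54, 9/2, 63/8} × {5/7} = {-28} × {5/7}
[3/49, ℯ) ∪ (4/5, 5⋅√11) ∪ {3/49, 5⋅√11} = [3/49, 5⋅√11]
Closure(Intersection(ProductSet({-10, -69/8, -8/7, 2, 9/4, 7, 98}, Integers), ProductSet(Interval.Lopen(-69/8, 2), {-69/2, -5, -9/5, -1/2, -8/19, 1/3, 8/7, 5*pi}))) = ProductSet({-8/7, 2}, {-5})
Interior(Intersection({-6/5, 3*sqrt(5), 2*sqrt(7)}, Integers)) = EmptySet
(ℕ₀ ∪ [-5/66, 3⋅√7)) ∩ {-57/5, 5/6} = {5/6}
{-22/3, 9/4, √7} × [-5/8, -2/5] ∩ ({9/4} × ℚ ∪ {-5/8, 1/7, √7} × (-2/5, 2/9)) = {9/4} × (ℚ ∩ [-5/8, -2/5])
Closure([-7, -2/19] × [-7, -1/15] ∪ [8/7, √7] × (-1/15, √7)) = ([-7, -2/19] × [-7, -1/15]) ∪ ([8/7, √7] × [-1/15, √7])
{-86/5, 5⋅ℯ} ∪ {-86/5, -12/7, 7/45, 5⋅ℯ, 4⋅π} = {-86/5, -12/7, 7/45, 5⋅ℯ, 4⋅π}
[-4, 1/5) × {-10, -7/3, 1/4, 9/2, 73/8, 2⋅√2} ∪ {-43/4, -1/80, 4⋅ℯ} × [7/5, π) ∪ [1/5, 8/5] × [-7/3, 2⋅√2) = ({-43/4, -1/80, 4⋅ℯ} × [7/5, π)) ∪ ([1/5, 8/5] × [-7/3, 2⋅√2)) ∪ ([-4, 1/5) × {-10, -7/3, 1/4, 9/2, 73/8, 2⋅√2})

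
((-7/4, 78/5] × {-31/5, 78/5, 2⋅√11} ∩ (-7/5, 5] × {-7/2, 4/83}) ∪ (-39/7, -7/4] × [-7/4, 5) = (-39/7, -7/4] × [-7/4, 5)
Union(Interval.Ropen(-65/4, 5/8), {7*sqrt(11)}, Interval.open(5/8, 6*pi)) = Union({7*sqrt(11)}, Interval.Ropen(-65/4, 5/8), Interval.open(5/8, 6*pi))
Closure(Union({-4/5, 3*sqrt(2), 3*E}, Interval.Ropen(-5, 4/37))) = Union({3*sqrt(2), 3*E}, Interval(-5, 4/37))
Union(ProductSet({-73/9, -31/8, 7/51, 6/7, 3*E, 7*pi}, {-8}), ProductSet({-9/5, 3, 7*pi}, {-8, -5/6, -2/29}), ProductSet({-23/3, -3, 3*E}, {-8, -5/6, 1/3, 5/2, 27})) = Union(ProductSet({-23/3, -3, 3*E}, {-8, -5/6, 1/3, 5/2, 27}), ProductSet({-9/5, 3, 7*pi}, {-8, -5/6, -2/29}), ProductSet({-73/9, -31/8, 7/51, 6/7, 3*E, 7*pi}, {-8}))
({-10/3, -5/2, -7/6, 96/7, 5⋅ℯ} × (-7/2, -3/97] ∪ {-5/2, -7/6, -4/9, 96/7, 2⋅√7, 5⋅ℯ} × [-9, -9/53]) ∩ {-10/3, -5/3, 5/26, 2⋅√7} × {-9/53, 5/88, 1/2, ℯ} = {-10/3, 2⋅√7} × {-9/53}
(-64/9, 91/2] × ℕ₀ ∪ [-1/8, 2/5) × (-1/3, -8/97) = ((-64/9, 91/2] × ℕ₀) ∪ ([-1/8, 2/5) × (-1/3, -8/97))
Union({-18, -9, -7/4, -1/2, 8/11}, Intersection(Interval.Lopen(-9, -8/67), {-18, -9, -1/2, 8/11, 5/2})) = {-18, -9, -7/4, -1/2, 8/11}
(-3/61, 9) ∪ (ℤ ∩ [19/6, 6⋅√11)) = (-3/61, 9] ∪ {4, 5, …, 19}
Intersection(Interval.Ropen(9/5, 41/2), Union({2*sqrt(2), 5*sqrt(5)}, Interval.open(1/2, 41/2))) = Interval.Ropen(9/5, 41/2)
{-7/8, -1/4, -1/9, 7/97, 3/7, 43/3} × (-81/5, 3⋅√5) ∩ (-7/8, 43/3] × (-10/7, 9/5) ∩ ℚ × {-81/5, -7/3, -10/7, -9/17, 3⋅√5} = {-1/4, -1/9, 7/97, 3/7, 43/3} × {-9/17}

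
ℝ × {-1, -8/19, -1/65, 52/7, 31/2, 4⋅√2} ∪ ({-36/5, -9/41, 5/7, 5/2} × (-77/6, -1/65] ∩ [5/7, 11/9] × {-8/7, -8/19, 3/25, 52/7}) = ({5/7} × {-8/7, -8/19}) ∪ (ℝ × {-1, -8/19, -1/65, 52/7, 31/2, 4⋅√2})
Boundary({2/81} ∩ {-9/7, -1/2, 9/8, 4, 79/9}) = ∅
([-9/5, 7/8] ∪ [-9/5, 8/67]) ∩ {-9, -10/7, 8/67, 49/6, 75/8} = {-10/7, 8/67}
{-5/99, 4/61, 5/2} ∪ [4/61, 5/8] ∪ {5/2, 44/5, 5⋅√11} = {-5/99, 5/2, 44/5, 5⋅√11} ∪ [4/61, 5/8]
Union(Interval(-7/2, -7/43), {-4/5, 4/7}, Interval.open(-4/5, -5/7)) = Union({4/7}, Interval(-7/2, -7/43))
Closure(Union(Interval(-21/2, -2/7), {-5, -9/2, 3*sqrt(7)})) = Union({3*sqrt(7)}, Interval(-21/2, -2/7))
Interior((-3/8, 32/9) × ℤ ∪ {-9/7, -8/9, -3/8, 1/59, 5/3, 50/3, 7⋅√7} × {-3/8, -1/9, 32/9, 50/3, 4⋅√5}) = ∅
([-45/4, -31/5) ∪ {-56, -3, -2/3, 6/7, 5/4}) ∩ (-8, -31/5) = (-8, -31/5)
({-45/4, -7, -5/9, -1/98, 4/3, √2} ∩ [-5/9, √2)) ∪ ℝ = ℝ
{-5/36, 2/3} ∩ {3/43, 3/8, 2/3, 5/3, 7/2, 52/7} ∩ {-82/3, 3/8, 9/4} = ∅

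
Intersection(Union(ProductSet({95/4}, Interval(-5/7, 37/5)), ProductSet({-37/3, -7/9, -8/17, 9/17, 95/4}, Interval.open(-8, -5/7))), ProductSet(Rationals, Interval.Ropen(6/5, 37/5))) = ProductSet({95/4}, Interval.Ropen(6/5, 37/5))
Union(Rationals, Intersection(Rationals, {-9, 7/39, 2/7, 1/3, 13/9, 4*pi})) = Rationals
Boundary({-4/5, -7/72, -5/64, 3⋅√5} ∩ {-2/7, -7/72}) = {-7/72}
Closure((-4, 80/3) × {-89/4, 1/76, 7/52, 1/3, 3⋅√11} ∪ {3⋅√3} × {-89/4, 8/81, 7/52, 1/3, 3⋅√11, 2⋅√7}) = ([-4, 80/3] × {-89/4, 1/76, 7/52, 1/3, 3⋅√11}) ∪ ({3⋅√3} × {-89/4, 8/81, 7/52, 1/3, 3⋅√11, 2⋅√7})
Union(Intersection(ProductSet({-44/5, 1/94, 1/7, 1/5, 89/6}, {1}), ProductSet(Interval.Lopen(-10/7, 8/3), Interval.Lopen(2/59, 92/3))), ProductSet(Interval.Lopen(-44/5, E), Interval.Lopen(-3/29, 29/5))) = ProductSet(Interval.Lopen(-44/5, E), Interval.Lopen(-3/29, 29/5))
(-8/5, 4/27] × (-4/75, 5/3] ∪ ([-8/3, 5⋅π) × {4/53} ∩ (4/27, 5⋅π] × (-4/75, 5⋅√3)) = ((4/27, 5⋅π) × {4/53}) ∪ ((-8/5, 4/27] × (-4/75, 5/3])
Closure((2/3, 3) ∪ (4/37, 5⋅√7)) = [4/37, 5⋅√7]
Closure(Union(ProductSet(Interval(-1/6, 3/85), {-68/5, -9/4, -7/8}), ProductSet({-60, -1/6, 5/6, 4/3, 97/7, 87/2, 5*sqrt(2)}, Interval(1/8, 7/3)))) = Union(ProductSet({-60, -1/6, 5/6, 4/3, 97/7, 87/2, 5*sqrt(2)}, Interval(1/8, 7/3)), ProductSet(Interval(-1/6, 3/85), {-68/5, -9/4, -7/8}))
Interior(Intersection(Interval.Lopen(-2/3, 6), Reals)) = Interval.open(-2/3, 6)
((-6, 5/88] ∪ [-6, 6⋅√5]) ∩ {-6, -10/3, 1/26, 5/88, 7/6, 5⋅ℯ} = {-6, -10/3, 1/26, 5/88, 7/6}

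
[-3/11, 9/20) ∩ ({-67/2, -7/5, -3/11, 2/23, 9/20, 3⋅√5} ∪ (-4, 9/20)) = [-3/11, 9/20)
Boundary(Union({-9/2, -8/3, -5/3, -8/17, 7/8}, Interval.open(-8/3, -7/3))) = {-9/2, -8/3, -7/3, -5/3, -8/17, 7/8}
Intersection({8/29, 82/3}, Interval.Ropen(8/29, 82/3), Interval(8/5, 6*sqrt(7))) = EmptySet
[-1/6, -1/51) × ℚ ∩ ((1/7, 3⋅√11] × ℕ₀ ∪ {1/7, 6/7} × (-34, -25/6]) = ∅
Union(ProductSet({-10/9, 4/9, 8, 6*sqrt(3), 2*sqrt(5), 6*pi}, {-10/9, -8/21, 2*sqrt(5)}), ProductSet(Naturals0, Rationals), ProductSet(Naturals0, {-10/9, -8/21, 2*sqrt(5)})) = Union(ProductSet(Naturals0, Rationals), ProductSet(Union({-10/9, 4/9, 6*sqrt(3), 2*sqrt(5), 6*pi}, Naturals0), {-10/9, -8/21, 2*sqrt(5)}))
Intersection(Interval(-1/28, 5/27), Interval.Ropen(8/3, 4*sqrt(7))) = EmptySet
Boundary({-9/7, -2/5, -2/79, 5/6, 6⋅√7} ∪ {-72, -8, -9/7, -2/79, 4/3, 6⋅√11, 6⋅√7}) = {-72, -8, -9/7, -2/5, -2/79, 5/6, 4/3, 6⋅√11, 6⋅√7}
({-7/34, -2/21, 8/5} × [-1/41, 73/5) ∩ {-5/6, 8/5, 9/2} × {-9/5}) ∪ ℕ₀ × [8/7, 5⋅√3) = ℕ₀ × [8/7, 5⋅√3)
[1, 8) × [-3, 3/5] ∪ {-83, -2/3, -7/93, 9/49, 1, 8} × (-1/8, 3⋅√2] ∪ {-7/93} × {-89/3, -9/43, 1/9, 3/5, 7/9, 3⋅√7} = ([1, 8) × [-3, 3/5]) ∪ ({-7/93} × {-89/3, -9/43, 1/9, 3/5, 7/9, 3⋅√7}) ∪ ({-83, -2/3, -7/93, 9/49, 1, 8} × (-1/8, 3⋅√2])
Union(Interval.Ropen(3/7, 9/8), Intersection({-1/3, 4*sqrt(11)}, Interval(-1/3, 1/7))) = Union({-1/3}, Interval.Ropen(3/7, 9/8))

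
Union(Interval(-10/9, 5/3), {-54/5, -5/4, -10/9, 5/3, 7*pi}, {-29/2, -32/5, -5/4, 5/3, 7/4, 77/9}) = Union({-29/2, -54/5, -32/5, -5/4, 7/4, 77/9, 7*pi}, Interval(-10/9, 5/3))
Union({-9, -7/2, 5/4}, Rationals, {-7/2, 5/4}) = Rationals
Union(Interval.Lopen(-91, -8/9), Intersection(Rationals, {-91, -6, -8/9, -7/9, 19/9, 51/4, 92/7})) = Union({-7/9, 19/9, 51/4, 92/7}, Interval(-91, -8/9))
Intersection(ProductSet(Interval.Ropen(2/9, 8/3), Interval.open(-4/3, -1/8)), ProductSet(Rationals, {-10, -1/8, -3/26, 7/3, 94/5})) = EmptySet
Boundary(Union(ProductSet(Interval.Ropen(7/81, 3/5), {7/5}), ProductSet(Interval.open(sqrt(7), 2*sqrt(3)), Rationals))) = Union(ProductSet(Interval(7/81, 3/5), {7/5}), ProductSet(Interval(sqrt(7), 2*sqrt(3)), Reals))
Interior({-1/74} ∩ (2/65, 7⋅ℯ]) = ∅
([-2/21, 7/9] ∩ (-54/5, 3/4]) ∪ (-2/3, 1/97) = (-2/3, 3/4]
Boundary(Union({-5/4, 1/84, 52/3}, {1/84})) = {-5/4, 1/84, 52/3}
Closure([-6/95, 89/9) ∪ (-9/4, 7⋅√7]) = [-9/4, 7⋅√7]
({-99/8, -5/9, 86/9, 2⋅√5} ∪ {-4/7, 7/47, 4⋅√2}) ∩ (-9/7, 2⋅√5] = {-4/7, -5/9, 7/47, 2⋅√5}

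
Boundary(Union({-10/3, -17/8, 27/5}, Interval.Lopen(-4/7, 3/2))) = {-10/3, -17/8, -4/7, 3/2, 27/5}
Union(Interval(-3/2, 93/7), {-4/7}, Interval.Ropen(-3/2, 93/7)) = Interval(-3/2, 93/7)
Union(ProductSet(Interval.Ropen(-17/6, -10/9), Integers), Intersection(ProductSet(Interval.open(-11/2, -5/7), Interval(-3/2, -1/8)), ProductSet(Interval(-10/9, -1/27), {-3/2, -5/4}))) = Union(ProductSet(Interval.Ropen(-17/6, -10/9), Integers), ProductSet(Interval.Ropen(-10/9, -5/7), {-3/2, -5/4}))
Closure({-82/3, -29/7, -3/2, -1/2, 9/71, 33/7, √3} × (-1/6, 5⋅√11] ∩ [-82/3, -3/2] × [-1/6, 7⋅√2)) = {-82/3, -29/7, -3/2} × [-1/6, 7⋅√2]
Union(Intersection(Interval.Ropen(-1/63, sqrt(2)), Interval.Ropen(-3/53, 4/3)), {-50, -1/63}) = Union({-50}, Interval.Ropen(-1/63, 4/3))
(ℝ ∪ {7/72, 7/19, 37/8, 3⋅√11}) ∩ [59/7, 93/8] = [59/7, 93/8]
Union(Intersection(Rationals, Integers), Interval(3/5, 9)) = Union(Integers, Interval(3/5, 9))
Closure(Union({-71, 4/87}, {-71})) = {-71, 4/87}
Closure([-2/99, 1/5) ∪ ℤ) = ℤ ∪ [-2/99, 1/5]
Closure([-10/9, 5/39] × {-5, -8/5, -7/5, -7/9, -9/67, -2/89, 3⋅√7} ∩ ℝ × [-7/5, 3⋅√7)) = [-10/9, 5/39] × {-7/5, -7/9, -9/67, -2/89}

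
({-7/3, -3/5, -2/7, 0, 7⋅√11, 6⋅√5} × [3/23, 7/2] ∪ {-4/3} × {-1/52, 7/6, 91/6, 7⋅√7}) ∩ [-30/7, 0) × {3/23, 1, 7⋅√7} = ({-7/3, -3/5, -2/7} × {3/23, 1}) ∪ ({-4/3} × {7⋅√7})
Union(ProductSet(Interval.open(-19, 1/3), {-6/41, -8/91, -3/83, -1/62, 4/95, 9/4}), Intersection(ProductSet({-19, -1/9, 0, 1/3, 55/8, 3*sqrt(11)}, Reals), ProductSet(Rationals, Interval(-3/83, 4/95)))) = Union(ProductSet({-19, -1/9, 0, 1/3, 55/8}, Interval(-3/83, 4/95)), ProductSet(Interval.open(-19, 1/3), {-6/41, -8/91, -3/83, -1/62, 4/95, 9/4}))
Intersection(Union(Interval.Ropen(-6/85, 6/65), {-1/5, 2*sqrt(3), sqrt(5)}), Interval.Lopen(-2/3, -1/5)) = {-1/5}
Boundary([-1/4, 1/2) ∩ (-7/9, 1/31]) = {-1/4, 1/31}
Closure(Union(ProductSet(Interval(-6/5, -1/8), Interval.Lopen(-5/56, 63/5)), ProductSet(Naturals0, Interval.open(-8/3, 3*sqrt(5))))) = Union(ProductSet(Complement(Naturals0, Interval.open(-6/5, -1/8)), Interval(-8/3, 3*sqrt(5))), ProductSet(Interval(-6/5, -1/8), Interval(-5/56, 63/5)), ProductSet(Naturals0, Interval.Ropen(-8/3, 3*sqrt(5))))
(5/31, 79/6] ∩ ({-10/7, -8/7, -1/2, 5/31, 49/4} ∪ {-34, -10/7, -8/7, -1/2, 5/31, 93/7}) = {49/4}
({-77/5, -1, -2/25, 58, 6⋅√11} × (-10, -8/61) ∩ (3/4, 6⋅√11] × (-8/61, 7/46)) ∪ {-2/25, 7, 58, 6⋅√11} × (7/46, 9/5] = {-2/25, 7, 58, 6⋅√11} × (7/46, 9/5]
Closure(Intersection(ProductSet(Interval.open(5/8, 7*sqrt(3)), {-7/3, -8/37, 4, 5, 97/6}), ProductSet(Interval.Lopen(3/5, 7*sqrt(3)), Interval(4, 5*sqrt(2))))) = ProductSet(Interval(5/8, 7*sqrt(3)), {4, 5})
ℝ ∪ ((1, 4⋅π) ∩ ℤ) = ℝ ∪ {2, 3, …, 12}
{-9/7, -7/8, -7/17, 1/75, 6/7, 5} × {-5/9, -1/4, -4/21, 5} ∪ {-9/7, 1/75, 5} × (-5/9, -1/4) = ({-9/7, 1/75, 5} × (-5/9, -1/4)) ∪ ({-9/7, -7/8, -7/17, 1/75, 6/7, 5} × {-5/9, -1/4, -4/21, 5})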